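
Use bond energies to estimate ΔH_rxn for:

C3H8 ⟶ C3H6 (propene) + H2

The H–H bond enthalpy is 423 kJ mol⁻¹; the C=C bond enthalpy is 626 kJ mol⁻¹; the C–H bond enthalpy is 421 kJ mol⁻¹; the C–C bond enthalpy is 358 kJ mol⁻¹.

Bonds broken (reactants):
  C–C: 2 × 358 = 716
  C–H: 8 × 421 = 3368
  Σ(broken) = 4084 kJ
Bonds formed (products):
  C–C: 1 × 358 = 358
  C–H: 6 × 421 = 2526
  C=C: 1 × 626 = 626
  H–H: 1 × 423 = 423
  Σ(formed) = 3933 kJ
ΔH = Σ(broken) − Σ(formed) = 4084 − 3933 = +151 kJ

ΔH ≈ +151 kJ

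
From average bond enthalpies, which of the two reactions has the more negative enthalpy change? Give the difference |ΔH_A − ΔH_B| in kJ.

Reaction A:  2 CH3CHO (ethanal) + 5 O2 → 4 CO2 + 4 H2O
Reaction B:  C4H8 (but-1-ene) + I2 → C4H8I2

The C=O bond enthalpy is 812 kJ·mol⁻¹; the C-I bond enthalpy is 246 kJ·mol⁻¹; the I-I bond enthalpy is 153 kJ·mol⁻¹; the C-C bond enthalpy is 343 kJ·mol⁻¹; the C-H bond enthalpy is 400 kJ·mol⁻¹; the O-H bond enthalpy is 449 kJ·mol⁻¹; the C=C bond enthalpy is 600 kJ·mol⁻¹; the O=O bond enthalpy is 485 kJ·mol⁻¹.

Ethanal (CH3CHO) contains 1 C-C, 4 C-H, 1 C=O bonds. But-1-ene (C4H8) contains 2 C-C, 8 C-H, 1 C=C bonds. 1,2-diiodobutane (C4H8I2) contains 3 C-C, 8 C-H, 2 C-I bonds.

Reaction A:
  Bonds broken (reactants):
    C-C: 2 × 343 = 686
    C-H: 8 × 400 = 3200
    C=O: 2 × 812 = 1624
    O=O: 5 × 485 = 2425
    Σ(broken) = 7935 kJ
  Bonds formed (products):
    C=O: 8 × 812 = 6496
    O-H: 8 × 449 = 3592
    Σ(formed) = 10088 kJ
  ΔH_A = 7935 − 10088 = −2153 kJ
Reaction B:
  Bonds broken (reactants):
    C-C: 2 × 343 = 686
    C-H: 8 × 400 = 3200
    C=C: 1 × 600 = 600
    I-I: 1 × 153 = 153
    Σ(broken) = 4639 kJ
  Bonds formed (products):
    C-C: 3 × 343 = 1029
    C-H: 8 × 400 = 3200
    C-I: 2 × 246 = 492
    Σ(formed) = 4721 kJ
  ΔH_B = 4639 − 4721 = −82 kJ
ΔH_A − ΔH_B = −2071 kJ, so reaction A has the more negative ΔH; |ΔH_A − ΔH_B| = 2071 kJ.

Reaction A, by 2071 kJ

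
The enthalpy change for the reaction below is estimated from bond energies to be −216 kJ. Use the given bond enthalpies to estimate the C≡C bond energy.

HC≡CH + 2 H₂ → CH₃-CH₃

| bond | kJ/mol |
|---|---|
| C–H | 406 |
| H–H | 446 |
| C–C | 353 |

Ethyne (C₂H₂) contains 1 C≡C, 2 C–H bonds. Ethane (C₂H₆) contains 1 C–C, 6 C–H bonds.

D(C≡C) ≈ 869 kJ/mol

Let D be the C≡C bond energy.
Σ(broken) = 1×D + 2×406 + 2×446 = 1704 + D
Σ(formed) = 1×353 + 6×406 = 2789
ΔH = Σ(broken) − Σ(formed) = (1704 + D) − (2789) = −1085 + D
Setting this equal to −216 kJ gives D = 869 kJ/mol.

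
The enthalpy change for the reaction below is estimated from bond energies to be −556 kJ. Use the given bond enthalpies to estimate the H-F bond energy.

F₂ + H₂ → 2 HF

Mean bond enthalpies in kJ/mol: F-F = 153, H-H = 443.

D(H-F) ≈ 576 kJ/mol

Let D be the H-F bond energy.
Σ(broken) = 1×153 + 1×443 = 596
Σ(formed) = 2×D = 2D
ΔH = Σ(broken) − Σ(formed) = (596) − (2D) = +596 − 2D
Setting this equal to −556 kJ gives 2D = 1152, so D = 576 kJ/mol.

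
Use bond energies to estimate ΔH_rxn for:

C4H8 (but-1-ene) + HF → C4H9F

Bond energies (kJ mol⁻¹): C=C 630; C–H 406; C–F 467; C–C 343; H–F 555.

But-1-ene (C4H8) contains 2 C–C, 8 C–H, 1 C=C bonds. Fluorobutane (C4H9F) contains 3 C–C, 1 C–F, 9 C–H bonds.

Bonds broken (reactants):
  C–C: 2 × 343 = 686
  C–H: 8 × 406 = 3248
  C=C: 1 × 630 = 630
  H–F: 1 × 555 = 555
  Σ(broken) = 5119 kJ
Bonds formed (products):
  C–C: 3 × 343 = 1029
  C–F: 1 × 467 = 467
  C–H: 9 × 406 = 3654
  Σ(formed) = 5150 kJ
ΔH = Σ(broken) − Σ(formed) = 5119 − 5150 = −31 kJ

ΔH ≈ −31 kJ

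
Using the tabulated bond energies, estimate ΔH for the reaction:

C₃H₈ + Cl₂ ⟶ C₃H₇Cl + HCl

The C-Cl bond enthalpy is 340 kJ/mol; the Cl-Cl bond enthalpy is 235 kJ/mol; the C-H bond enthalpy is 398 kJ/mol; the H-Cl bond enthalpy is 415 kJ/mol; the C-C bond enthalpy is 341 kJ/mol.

ΔH ≈ −122 kJ

Bonds broken (reactants):
  C-C: 2 × 341 = 682
  C-H: 8 × 398 = 3184
  Cl-Cl: 1 × 235 = 235
  Σ(broken) = 4101 kJ
Bonds formed (products):
  C-C: 2 × 341 = 682
  C-Cl: 1 × 340 = 340
  C-H: 7 × 398 = 2786
  H-Cl: 1 × 415 = 415
  Σ(formed) = 4223 kJ
ΔH = Σ(broken) − Σ(formed) = 4101 − 4223 = −122 kJ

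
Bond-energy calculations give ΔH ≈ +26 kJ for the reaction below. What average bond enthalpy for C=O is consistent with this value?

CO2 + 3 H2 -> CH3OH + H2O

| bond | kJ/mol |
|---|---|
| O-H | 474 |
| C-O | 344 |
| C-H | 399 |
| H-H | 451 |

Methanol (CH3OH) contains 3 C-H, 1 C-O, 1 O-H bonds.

Let D be the C=O bond energy.
Σ(broken) = 2×D + 3×451 = 1353 + 2D
Σ(formed) = 3×399 + 1×344 + 3×474 = 2963
ΔH = Σ(broken) − Σ(formed) = (1353 + 2D) − (2963) = −1610 + 2D
Setting this equal to +26 kJ gives 2D = 1636, so D = 818 kJ/mol.

D(C=O) ≈ 818 kJ/mol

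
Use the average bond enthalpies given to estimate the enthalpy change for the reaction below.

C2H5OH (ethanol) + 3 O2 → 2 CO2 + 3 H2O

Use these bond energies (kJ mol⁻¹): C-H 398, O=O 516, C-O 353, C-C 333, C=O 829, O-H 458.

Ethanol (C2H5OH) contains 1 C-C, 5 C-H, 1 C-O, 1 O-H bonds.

Bonds broken (reactants):
  C-C: 1 × 333 = 333
  C-H: 5 × 398 = 1990
  C-O: 1 × 353 = 353
  O-H: 1 × 458 = 458
  O=O: 3 × 516 = 1548
  Σ(broken) = 4682 kJ
Bonds formed (products):
  C=O: 4 × 829 = 3316
  O-H: 6 × 458 = 2748
  Σ(formed) = 6064 kJ
ΔH = Σ(broken) − Σ(formed) = 4682 − 6064 = −1382 kJ

ΔH ≈ −1382 kJ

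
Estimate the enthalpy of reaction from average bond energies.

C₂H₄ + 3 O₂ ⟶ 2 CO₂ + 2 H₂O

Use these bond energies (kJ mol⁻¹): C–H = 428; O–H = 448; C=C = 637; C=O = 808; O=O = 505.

ΔH ≈ −1160 kJ

Bonds broken (reactants):
  C–H: 4 × 428 = 1712
  C=C: 1 × 637 = 637
  O=O: 3 × 505 = 1515
  Σ(broken) = 3864 kJ
Bonds formed (products):
  C=O: 4 × 808 = 3232
  O–H: 4 × 448 = 1792
  Σ(formed) = 5024 kJ
ΔH = Σ(broken) − Σ(formed) = 3864 − 5024 = −1160 kJ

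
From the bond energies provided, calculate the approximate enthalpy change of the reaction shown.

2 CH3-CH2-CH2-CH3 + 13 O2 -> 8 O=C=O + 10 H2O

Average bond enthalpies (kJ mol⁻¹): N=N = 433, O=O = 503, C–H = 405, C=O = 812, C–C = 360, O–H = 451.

Bonds broken (reactants):
  C–C: 6 × 360 = 2160
  C–H: 20 × 405 = 8100
  O=O: 13 × 503 = 6539
  Σ(broken) = 16799 kJ
Bonds formed (products):
  C=O: 16 × 812 = 12992
  O–H: 20 × 451 = 9020
  Σ(formed) = 22012 kJ
ΔH = Σ(broken) − Σ(formed) = 16799 − 22012 = −5213 kJ

ΔH ≈ −5213 kJ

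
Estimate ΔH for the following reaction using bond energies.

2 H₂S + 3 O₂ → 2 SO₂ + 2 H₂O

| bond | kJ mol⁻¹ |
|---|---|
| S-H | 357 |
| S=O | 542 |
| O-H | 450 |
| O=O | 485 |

Bonds broken (reactants):
  O=O: 3 × 485 = 1455
  S-H: 4 × 357 = 1428
  Σ(broken) = 2883 kJ
Bonds formed (products):
  O-H: 4 × 450 = 1800
  S=O: 4 × 542 = 2168
  Σ(formed) = 3968 kJ
ΔH = Σ(broken) − Σ(formed) = 2883 − 3968 = −1085 kJ

ΔH ≈ −1085 kJ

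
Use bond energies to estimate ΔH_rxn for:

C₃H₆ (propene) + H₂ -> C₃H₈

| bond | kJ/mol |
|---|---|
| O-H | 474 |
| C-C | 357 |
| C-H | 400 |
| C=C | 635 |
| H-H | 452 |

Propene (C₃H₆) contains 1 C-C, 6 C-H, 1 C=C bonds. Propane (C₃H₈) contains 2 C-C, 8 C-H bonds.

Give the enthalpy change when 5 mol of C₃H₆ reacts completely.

ΔH = −350 kJ

Bonds broken (reactants):
  C-C: 1 × 357 = 357
  C-H: 6 × 400 = 2400
  C=C: 1 × 635 = 635
  H-H: 1 × 452 = 452
  Σ(broken) = 3844 kJ
Bonds formed (products):
  C-C: 2 × 357 = 714
  C-H: 8 × 400 = 3200
  Σ(formed) = 3914 kJ
ΔH = Σ(broken) − Σ(formed) = 3844 − 3914 = −70 kJ
For 5× the reaction as written: 5 × (−70) = −350 kJ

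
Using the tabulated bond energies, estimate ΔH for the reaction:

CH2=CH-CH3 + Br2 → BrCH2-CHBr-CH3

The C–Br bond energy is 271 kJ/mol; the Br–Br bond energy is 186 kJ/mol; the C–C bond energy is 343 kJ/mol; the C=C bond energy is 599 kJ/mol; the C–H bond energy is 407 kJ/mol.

Bonds broken (reactants):
  Br–Br: 1 × 186 = 186
  C–C: 1 × 343 = 343
  C–H: 6 × 407 = 2442
  C=C: 1 × 599 = 599
  Σ(broken) = 3570 kJ
Bonds formed (products):
  C–Br: 2 × 271 = 542
  C–C: 2 × 343 = 686
  C–H: 6 × 407 = 2442
  Σ(formed) = 3670 kJ
ΔH = Σ(broken) − Σ(formed) = 3570 − 3670 = −100 kJ

ΔH ≈ −100 kJ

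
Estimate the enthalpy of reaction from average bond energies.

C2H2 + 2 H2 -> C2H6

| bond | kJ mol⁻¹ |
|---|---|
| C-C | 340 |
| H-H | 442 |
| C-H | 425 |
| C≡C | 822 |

Bonds broken (reactants):
  C≡C: 1 × 822 = 822
  C-H: 2 × 425 = 850
  H-H: 2 × 442 = 884
  Σ(broken) = 2556 kJ
Bonds formed (products):
  C-C: 1 × 340 = 340
  C-H: 6 × 425 = 2550
  Σ(formed) = 2890 kJ
ΔH = Σ(broken) − Σ(formed) = 2556 − 2890 = −334 kJ

ΔH ≈ −334 kJ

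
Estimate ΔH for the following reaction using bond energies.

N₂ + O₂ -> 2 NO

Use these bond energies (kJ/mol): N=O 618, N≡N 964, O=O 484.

ΔH ≈ +212 kJ

Bonds broken (reactants):
  N≡N: 1 × 964 = 964
  O=O: 1 × 484 = 484
  Σ(broken) = 1448 kJ
Bonds formed (products):
  N=O: 2 × 618 = 1236
  Σ(formed) = 1236 kJ
ΔH = Σ(broken) − Σ(formed) = 1448 − 1236 = +212 kJ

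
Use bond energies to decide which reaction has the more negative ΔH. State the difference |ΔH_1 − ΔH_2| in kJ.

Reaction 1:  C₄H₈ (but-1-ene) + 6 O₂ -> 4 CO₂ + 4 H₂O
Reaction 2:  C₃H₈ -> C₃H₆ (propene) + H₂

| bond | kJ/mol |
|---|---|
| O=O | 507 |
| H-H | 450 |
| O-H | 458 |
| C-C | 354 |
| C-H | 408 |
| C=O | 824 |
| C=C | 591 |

Reaction 1:
  Bonds broken (reactants):
    C-C: 2 × 354 = 708
    C-H: 8 × 408 = 3264
    C=C: 1 × 591 = 591
    O=O: 6 × 507 = 3042
    Σ(broken) = 7605 kJ
  Bonds formed (products):
    C=O: 8 × 824 = 6592
    O-H: 8 × 458 = 3664
    Σ(formed) = 10256 kJ
  ΔH_1 = 7605 − 10256 = −2651 kJ
Reaction 2:
  Bonds broken (reactants):
    C-C: 2 × 354 = 708
    C-H: 8 × 408 = 3264
    Σ(broken) = 3972 kJ
  Bonds formed (products):
    C-C: 1 × 354 = 354
    C-H: 6 × 408 = 2448
    C=C: 1 × 591 = 591
    H-H: 1 × 450 = 450
    Σ(formed) = 3843 kJ
  ΔH_2 = 3972 − 3843 = +129 kJ
ΔH_1 − ΔH_2 = −2780 kJ, so reaction 1 has the more negative ΔH; |ΔH_1 − ΔH_2| = 2780 kJ.

Reaction 1, by 2780 kJ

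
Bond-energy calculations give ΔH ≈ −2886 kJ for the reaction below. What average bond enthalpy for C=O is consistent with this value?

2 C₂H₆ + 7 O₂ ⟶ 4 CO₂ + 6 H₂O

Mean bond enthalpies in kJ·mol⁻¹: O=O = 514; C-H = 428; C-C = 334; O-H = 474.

Let D be the C=O bond energy.
Σ(broken) = 2×334 + 12×428 + 7×514 = 9402
Σ(formed) = 8×D + 12×474 = 5688 + 8D
ΔH = Σ(broken) − Σ(formed) = (9402) − (5688 + 8D) = +3714 − 8D
Setting this equal to −2886 kJ gives 8D = 6600, so D = 825 kJ/mol.

D(C=O) ≈ 825 kJ/mol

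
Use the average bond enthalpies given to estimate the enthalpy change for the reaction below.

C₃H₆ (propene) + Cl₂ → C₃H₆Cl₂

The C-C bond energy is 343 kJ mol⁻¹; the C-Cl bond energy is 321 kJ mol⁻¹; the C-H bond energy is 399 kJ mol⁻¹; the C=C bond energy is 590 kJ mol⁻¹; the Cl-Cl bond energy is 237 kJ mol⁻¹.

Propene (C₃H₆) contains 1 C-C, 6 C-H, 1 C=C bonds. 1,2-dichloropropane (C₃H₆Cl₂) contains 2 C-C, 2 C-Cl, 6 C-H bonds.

ΔH ≈ −158 kJ

Bonds broken (reactants):
  C-C: 1 × 343 = 343
  C-H: 6 × 399 = 2394
  C=C: 1 × 590 = 590
  Cl-Cl: 1 × 237 = 237
  Σ(broken) = 3564 kJ
Bonds formed (products):
  C-C: 2 × 343 = 686
  C-Cl: 2 × 321 = 642
  C-H: 6 × 399 = 2394
  Σ(formed) = 3722 kJ
ΔH = Σ(broken) − Σ(formed) = 3564 − 3722 = −158 kJ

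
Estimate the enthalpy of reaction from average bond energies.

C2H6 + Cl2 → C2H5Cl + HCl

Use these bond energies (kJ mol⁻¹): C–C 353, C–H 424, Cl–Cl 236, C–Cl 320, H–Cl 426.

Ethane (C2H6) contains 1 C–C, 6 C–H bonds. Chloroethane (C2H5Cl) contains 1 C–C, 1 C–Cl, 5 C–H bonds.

Bonds broken (reactants):
  C–C: 1 × 353 = 353
  C–H: 6 × 424 = 2544
  Cl–Cl: 1 × 236 = 236
  Σ(broken) = 3133 kJ
Bonds formed (products):
  C–C: 1 × 353 = 353
  C–Cl: 1 × 320 = 320
  C–H: 5 × 424 = 2120
  H–Cl: 1 × 426 = 426
  Σ(formed) = 3219 kJ
ΔH = Σ(broken) − Σ(formed) = 3133 − 3219 = −86 kJ

ΔH ≈ −86 kJ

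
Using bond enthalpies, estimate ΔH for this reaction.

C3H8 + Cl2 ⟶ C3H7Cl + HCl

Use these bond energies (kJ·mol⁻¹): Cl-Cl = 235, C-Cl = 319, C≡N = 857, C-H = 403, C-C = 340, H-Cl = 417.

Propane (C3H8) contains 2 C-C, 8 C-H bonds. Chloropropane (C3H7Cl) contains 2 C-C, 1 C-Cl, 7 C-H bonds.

Bonds broken (reactants):
  C-C: 2 × 340 = 680
  C-H: 8 × 403 = 3224
  Cl-Cl: 1 × 235 = 235
  Σ(broken) = 4139 kJ
Bonds formed (products):
  C-C: 2 × 340 = 680
  C-Cl: 1 × 319 = 319
  C-H: 7 × 403 = 2821
  H-Cl: 1 × 417 = 417
  Σ(formed) = 4237 kJ
ΔH = Σ(broken) − Σ(formed) = 4139 − 4237 = −98 kJ

ΔH ≈ −98 kJ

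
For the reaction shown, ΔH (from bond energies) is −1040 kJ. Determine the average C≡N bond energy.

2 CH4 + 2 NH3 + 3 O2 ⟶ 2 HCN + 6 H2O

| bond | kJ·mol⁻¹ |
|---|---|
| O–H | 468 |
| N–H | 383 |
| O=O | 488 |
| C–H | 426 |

D(C≡N) ≈ 871 kJ/mol

Let D be the C≡N bond energy.
Σ(broken) = 8×426 + 6×383 + 3×488 = 7170
Σ(formed) = 2×D + 2×426 + 12×468 = 6468 + 2D
ΔH = Σ(broken) − Σ(formed) = (7170) − (6468 + 2D) = +702 − 2D
Setting this equal to −1040 kJ gives 2D = 1742, so D = 871 kJ/mol.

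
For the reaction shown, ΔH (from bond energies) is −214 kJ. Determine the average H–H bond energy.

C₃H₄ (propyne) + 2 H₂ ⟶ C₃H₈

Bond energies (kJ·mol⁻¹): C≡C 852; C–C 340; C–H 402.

D(H–H) ≈ 441 kJ/mol

Let D be the H–H bond energy.
Σ(broken) = 1×852 + 1×340 + 4×402 + 2×D = 2800 + 2D
Σ(formed) = 2×340 + 8×402 = 3896
ΔH = Σ(broken) − Σ(formed) = (2800 + 2D) − (3896) = −1096 + 2D
Setting this equal to −214 kJ gives 2D = 882, so D = 441 kJ/mol.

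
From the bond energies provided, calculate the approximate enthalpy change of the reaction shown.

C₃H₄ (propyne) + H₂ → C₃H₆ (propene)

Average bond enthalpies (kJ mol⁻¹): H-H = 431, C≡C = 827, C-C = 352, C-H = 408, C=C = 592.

Bonds broken (reactants):
  C≡C: 1 × 827 = 827
  C-C: 1 × 352 = 352
  C-H: 4 × 408 = 1632
  H-H: 1 × 431 = 431
  Σ(broken) = 3242 kJ
Bonds formed (products):
  C-C: 1 × 352 = 352
  C-H: 6 × 408 = 2448
  C=C: 1 × 592 = 592
  Σ(formed) = 3392 kJ
ΔH = Σ(broken) − Σ(formed) = 3242 − 3392 = −150 kJ

ΔH ≈ −150 kJ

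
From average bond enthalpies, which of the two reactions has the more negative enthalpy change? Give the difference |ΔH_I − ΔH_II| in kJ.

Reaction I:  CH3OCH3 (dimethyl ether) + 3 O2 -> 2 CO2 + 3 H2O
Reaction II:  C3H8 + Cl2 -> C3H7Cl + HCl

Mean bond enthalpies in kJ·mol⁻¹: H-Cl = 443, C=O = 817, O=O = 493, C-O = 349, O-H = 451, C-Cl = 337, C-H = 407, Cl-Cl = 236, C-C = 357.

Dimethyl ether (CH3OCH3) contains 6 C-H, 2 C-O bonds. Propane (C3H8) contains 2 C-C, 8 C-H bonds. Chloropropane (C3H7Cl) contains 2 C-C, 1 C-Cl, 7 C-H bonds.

Reaction I:
  Bonds broken (reactants):
    C-H: 6 × 407 = 2442
    C-O: 2 × 349 = 698
    O=O: 3 × 493 = 1479
    Σ(broken) = 4619 kJ
  Bonds formed (products):
    C=O: 4 × 817 = 3268
    O-H: 6 × 451 = 2706
    Σ(formed) = 5974 kJ
  ΔH_I = 4619 − 5974 = −1355 kJ
Reaction II:
  Bonds broken (reactants):
    C-C: 2 × 357 = 714
    C-H: 8 × 407 = 3256
    Cl-Cl: 1 × 236 = 236
    Σ(broken) = 4206 kJ
  Bonds formed (products):
    C-C: 2 × 357 = 714
    C-Cl: 1 × 337 = 337
    C-H: 7 × 407 = 2849
    H-Cl: 1 × 443 = 443
    Σ(formed) = 4343 kJ
  ΔH_II = 4206 − 4343 = −137 kJ
ΔH_I − ΔH_II = −1218 kJ, so reaction I has the more negative ΔH; |ΔH_I − ΔH_II| = 1218 kJ.

Reaction I, by 1218 kJ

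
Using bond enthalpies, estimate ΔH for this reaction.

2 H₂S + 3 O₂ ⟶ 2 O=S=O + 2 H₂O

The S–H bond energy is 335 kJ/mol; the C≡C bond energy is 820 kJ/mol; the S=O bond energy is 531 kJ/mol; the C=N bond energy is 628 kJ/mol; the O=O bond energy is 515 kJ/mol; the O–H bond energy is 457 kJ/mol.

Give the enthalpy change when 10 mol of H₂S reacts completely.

Bonds broken (reactants):
  O=O: 3 × 515 = 1545
  S–H: 4 × 335 = 1340
  Σ(broken) = 2885 kJ
Bonds formed (products):
  O–H: 4 × 457 = 1828
  S=O: 4 × 531 = 2124
  Σ(formed) = 3952 kJ
ΔH = Σ(broken) − Σ(formed) = 2885 − 3952 = −1067 kJ
For 5× the reaction as written: 5 × (−1067) = −5335 kJ

ΔH = −5335 kJ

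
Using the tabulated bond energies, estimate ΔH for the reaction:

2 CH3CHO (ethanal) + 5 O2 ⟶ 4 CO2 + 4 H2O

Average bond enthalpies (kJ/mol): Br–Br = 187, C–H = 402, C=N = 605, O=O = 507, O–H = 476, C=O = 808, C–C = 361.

ΔH ≈ −2183 kJ

Bonds broken (reactants):
  C–C: 2 × 361 = 722
  C–H: 8 × 402 = 3216
  C=O: 2 × 808 = 1616
  O=O: 5 × 507 = 2535
  Σ(broken) = 8089 kJ
Bonds formed (products):
  C=O: 8 × 808 = 6464
  O–H: 8 × 476 = 3808
  Σ(formed) = 10272 kJ
ΔH = Σ(broken) − Σ(formed) = 8089 − 10272 = −2183 kJ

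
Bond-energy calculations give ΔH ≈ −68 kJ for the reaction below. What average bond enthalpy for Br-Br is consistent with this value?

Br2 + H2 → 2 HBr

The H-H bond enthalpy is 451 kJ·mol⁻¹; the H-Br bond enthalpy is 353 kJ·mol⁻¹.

Let D be the Br-Br bond energy.
Σ(broken) = 1×D + 1×451 = 451 + D
Σ(formed) = 2×353 = 706
ΔH = Σ(broken) − Σ(formed) = (451 + D) − (706) = −255 + D
Setting this equal to −68 kJ gives D = 187 kJ/mol.

D(Br-Br) ≈ 187 kJ/mol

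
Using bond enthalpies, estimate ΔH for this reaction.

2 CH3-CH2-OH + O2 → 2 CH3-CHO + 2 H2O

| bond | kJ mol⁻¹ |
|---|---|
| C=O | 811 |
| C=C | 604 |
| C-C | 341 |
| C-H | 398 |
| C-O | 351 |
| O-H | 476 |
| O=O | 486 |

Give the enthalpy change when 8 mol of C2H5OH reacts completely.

ΔH = −2360 kJ

Bonds broken (reactants):
  C-C: 2 × 341 = 682
  C-H: 10 × 398 = 3980
  C-O: 2 × 351 = 702
  O-H: 2 × 476 = 952
  O=O: 1 × 486 = 486
  Σ(broken) = 6802 kJ
Bonds formed (products):
  C-C: 2 × 341 = 682
  C-H: 8 × 398 = 3184
  C=O: 2 × 811 = 1622
  O-H: 4 × 476 = 1904
  Σ(formed) = 7392 kJ
ΔH = Σ(broken) − Σ(formed) = 6802 − 7392 = −590 kJ
For 4× the reaction as written: 4 × (−590) = −2360 kJ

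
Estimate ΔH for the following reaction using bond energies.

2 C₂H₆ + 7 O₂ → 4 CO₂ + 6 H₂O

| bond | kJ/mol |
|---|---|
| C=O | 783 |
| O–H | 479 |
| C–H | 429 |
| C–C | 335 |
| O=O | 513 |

Bonds broken (reactants):
  C–C: 2 × 335 = 670
  C–H: 12 × 429 = 5148
  O=O: 7 × 513 = 3591
  Σ(broken) = 9409 kJ
Bonds formed (products):
  C=O: 8 × 783 = 6264
  O–H: 12 × 479 = 5748
  Σ(formed) = 12012 kJ
ΔH = Σ(broken) − Σ(formed) = 9409 − 12012 = −2603 kJ

ΔH ≈ −2603 kJ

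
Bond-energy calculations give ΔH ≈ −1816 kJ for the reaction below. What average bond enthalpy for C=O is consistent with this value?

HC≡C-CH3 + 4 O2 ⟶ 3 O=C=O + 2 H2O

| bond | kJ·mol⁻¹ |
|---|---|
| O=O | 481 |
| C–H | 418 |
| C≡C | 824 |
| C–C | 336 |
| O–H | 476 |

Let D be the C=O bond energy.
Σ(broken) = 1×824 + 1×336 + 4×418 + 4×481 = 4756
Σ(formed) = 6×D + 4×476 = 1904 + 6D
ΔH = Σ(broken) − Σ(formed) = (4756) − (1904 + 6D) = +2852 − 6D
Setting this equal to −1816 kJ gives 6D = 4668, so D = 778 kJ/mol.

D(C=O) ≈ 778 kJ/mol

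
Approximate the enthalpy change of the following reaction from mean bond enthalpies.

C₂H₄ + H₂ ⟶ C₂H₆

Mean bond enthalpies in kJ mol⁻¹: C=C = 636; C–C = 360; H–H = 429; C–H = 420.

Bonds broken (reactants):
  C–H: 4 × 420 = 1680
  C=C: 1 × 636 = 636
  H–H: 1 × 429 = 429
  Σ(broken) = 2745 kJ
Bonds formed (products):
  C–C: 1 × 360 = 360
  C–H: 6 × 420 = 2520
  Σ(formed) = 2880 kJ
ΔH = Σ(broken) − Σ(formed) = 2745 − 2880 = −135 kJ

ΔH ≈ −135 kJ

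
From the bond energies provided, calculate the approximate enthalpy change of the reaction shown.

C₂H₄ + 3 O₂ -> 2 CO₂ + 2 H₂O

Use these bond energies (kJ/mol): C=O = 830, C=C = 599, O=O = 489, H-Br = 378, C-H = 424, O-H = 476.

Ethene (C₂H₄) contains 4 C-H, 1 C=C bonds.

Bonds broken (reactants):
  C-H: 4 × 424 = 1696
  C=C: 1 × 599 = 599
  O=O: 3 × 489 = 1467
  Σ(broken) = 3762 kJ
Bonds formed (products):
  C=O: 4 × 830 = 3320
  O-H: 4 × 476 = 1904
  Σ(formed) = 5224 kJ
ΔH = Σ(broken) − Σ(formed) = 3762 − 5224 = −1462 kJ

ΔH ≈ −1462 kJ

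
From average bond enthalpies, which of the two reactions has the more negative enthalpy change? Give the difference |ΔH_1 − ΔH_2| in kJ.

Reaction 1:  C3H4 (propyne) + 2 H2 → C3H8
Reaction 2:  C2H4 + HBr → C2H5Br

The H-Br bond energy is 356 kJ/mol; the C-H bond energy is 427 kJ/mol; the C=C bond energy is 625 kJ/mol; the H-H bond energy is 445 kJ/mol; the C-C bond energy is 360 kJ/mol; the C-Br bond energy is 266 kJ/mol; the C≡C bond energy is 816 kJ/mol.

Reaction 1, by 290 kJ

Reaction 1:
  Bonds broken (reactants):
    C≡C: 1 × 816 = 816
    C-C: 1 × 360 = 360
    C-H: 4 × 427 = 1708
    H-H: 2 × 445 = 890
    Σ(broken) = 3774 kJ
  Bonds formed (products):
    C-C: 2 × 360 = 720
    C-H: 8 × 427 = 3416
    Σ(formed) = 4136 kJ
  ΔH_1 = 3774 − 4136 = −362 kJ
Reaction 2:
  Bonds broken (reactants):
    C-H: 4 × 427 = 1708
    C=C: 1 × 625 = 625
    H-Br: 1 × 356 = 356
    Σ(broken) = 2689 kJ
  Bonds formed (products):
    C-Br: 1 × 266 = 266
    C-C: 1 × 360 = 360
    C-H: 5 × 427 = 2135
    Σ(formed) = 2761 kJ
  ΔH_2 = 2689 − 2761 = −72 kJ
ΔH_1 − ΔH_2 = −290 kJ, so reaction 1 has the more negative ΔH; |ΔH_1 − ΔH_2| = 290 kJ.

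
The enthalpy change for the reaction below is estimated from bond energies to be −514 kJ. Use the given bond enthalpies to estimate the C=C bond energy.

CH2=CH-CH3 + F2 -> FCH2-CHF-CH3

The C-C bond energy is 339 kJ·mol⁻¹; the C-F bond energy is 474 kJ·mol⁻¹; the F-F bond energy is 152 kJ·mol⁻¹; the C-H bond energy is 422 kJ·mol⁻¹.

D(C=C) ≈ 621 kJ/mol

Let D be the C=C bond energy.
Σ(broken) = 1×339 + 6×422 + 1×D + 1×152 = 3023 + D
Σ(formed) = 2×339 + 2×474 + 6×422 = 4158
ΔH = Σ(broken) − Σ(formed) = (3023 + D) − (4158) = −1135 + D
Setting this equal to −514 kJ gives D = 621 kJ/mol.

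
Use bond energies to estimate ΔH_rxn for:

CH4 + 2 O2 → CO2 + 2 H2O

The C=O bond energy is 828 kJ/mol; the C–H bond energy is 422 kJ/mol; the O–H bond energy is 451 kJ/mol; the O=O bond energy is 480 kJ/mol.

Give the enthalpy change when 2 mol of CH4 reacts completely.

Bonds broken (reactants):
  C–H: 4 × 422 = 1688
  O=O: 2 × 480 = 960
  Σ(broken) = 2648 kJ
Bonds formed (products):
  C=O: 2 × 828 = 1656
  O–H: 4 × 451 = 1804
  Σ(formed) = 3460 kJ
ΔH = Σ(broken) − Σ(formed) = 2648 − 3460 = −812 kJ
For 2× the reaction as written: 2 × (−812) = −1624 kJ

ΔH = −1624 kJ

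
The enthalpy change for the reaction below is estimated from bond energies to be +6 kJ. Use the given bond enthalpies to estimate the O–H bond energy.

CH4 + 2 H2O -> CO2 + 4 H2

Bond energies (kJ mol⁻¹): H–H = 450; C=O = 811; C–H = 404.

Let D be the O–H bond energy.
Σ(broken) = 4×404 + 4×D = 1616 + 4D
Σ(formed) = 2×811 + 4×450 = 3422
ΔH = Σ(broken) − Σ(formed) = (1616 + 4D) − (3422) = −1806 + 4D
Setting this equal to +6 kJ gives 4D = 1812, so D = 453 kJ/mol.

D(O–H) ≈ 453 kJ/mol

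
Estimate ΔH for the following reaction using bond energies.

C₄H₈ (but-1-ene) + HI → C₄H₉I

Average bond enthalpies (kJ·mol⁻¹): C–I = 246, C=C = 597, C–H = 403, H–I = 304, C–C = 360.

ΔH ≈ −108 kJ

Bonds broken (reactants):
  C–C: 2 × 360 = 720
  C–H: 8 × 403 = 3224
  C=C: 1 × 597 = 597
  H–I: 1 × 304 = 304
  Σ(broken) = 4845 kJ
Bonds formed (products):
  C–C: 3 × 360 = 1080
  C–H: 9 × 403 = 3627
  C–I: 1 × 246 = 246
  Σ(formed) = 4953 kJ
ΔH = Σ(broken) − Σ(formed) = 4845 − 4953 = −108 kJ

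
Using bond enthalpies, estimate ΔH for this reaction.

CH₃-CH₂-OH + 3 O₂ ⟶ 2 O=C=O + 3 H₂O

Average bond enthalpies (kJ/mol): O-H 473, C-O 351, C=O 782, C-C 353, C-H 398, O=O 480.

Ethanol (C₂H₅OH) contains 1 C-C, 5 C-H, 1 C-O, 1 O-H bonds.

Bonds broken (reactants):
  C-C: 1 × 353 = 353
  C-H: 5 × 398 = 1990
  C-O: 1 × 351 = 351
  O-H: 1 × 473 = 473
  O=O: 3 × 480 = 1440
  Σ(broken) = 4607 kJ
Bonds formed (products):
  C=O: 4 × 782 = 3128
  O-H: 6 × 473 = 2838
  Σ(formed) = 5966 kJ
ΔH = Σ(broken) − Σ(formed) = 4607 − 5966 = −1359 kJ

ΔH ≈ −1359 kJ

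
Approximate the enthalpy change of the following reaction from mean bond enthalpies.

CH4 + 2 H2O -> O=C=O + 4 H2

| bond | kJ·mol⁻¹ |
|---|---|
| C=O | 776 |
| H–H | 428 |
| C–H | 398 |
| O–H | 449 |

ΔH ≈ +124 kJ

Bonds broken (reactants):
  C–H: 4 × 398 = 1592
  O–H: 4 × 449 = 1796
  Σ(broken) = 3388 kJ
Bonds formed (products):
  C=O: 2 × 776 = 1552
  H–H: 4 × 428 = 1712
  Σ(formed) = 3264 kJ
ΔH = Σ(broken) − Σ(formed) = 3388 − 3264 = +124 kJ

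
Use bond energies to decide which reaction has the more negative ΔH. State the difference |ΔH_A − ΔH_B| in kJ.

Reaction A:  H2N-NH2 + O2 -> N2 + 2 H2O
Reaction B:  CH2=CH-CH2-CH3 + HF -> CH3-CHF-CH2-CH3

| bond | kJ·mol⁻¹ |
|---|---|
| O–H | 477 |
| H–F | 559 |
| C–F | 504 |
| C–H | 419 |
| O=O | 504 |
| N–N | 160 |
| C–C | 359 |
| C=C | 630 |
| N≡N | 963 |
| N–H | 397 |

Reaction A, by 526 kJ

Reaction A:
  Bonds broken (reactants):
    N–H: 4 × 397 = 1588
    N–N: 1 × 160 = 160
    O=O: 1 × 504 = 504
    Σ(broken) = 2252 kJ
  Bonds formed (products):
    N≡N: 1 × 963 = 963
    O–H: 4 × 477 = 1908
    Σ(formed) = 2871 kJ
  ΔH_A = 2252 − 2871 = −619 kJ
Reaction B:
  Bonds broken (reactants):
    C–C: 2 × 359 = 718
    C–H: 8 × 419 = 3352
    C=C: 1 × 630 = 630
    H–F: 1 × 559 = 559
    Σ(broken) = 5259 kJ
  Bonds formed (products):
    C–C: 3 × 359 = 1077
    C–F: 1 × 504 = 504
    C–H: 9 × 419 = 3771
    Σ(formed) = 5352 kJ
  ΔH_B = 5259 − 5352 = −93 kJ
ΔH_A − ΔH_B = −526 kJ, so reaction A has the more negative ΔH; |ΔH_A − ΔH_B| = 526 kJ.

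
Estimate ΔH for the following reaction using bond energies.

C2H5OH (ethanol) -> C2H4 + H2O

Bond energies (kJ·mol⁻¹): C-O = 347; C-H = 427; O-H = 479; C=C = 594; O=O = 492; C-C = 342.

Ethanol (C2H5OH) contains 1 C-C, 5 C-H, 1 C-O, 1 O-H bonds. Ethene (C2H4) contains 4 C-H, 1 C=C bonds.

Bonds broken (reactants):
  C-C: 1 × 342 = 342
  C-H: 5 × 427 = 2135
  C-O: 1 × 347 = 347
  O-H: 1 × 479 = 479
  Σ(broken) = 3303 kJ
Bonds formed (products):
  C-H: 4 × 427 = 1708
  C=C: 1 × 594 = 594
  O-H: 2 × 479 = 958
  Σ(formed) = 3260 kJ
ΔH = Σ(broken) − Σ(formed) = 3303 − 3260 = +43 kJ

ΔH ≈ +43 kJ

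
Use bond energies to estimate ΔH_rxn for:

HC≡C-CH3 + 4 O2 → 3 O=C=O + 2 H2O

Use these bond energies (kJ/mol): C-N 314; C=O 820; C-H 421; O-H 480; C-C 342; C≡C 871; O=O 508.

Bonds broken (reactants):
  C≡C: 1 × 871 = 871
  C-C: 1 × 342 = 342
  C-H: 4 × 421 = 1684
  O=O: 4 × 508 = 2032
  Σ(broken) = 4929 kJ
Bonds formed (products):
  C=O: 6 × 820 = 4920
  O-H: 4 × 480 = 1920
  Σ(formed) = 6840 kJ
ΔH = Σ(broken) − Σ(formed) = 4929 − 6840 = −1911 kJ

ΔH ≈ −1911 kJ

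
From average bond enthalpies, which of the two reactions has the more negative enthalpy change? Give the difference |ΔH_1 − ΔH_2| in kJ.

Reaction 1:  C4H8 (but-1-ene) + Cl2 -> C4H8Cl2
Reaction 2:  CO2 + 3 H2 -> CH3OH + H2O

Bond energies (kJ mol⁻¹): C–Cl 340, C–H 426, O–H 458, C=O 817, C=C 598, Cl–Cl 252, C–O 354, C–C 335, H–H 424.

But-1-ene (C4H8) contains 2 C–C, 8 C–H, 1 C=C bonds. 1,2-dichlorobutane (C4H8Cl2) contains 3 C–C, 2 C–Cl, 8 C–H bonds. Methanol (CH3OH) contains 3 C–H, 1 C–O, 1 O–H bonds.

Reaction 1, by 65 kJ

Reaction 1:
  Bonds broken (reactants):
    C–C: 2 × 335 = 670
    C–H: 8 × 426 = 3408
    C=C: 1 × 598 = 598
    Cl–Cl: 1 × 252 = 252
    Σ(broken) = 4928 kJ
  Bonds formed (products):
    C–C: 3 × 335 = 1005
    C–Cl: 2 × 340 = 680
    C–H: 8 × 426 = 3408
    Σ(formed) = 5093 kJ
  ΔH_1 = 4928 − 5093 = −165 kJ
Reaction 2:
  Bonds broken (reactants):
    C=O: 2 × 817 = 1634
    H–H: 3 × 424 = 1272
    Σ(broken) = 2906 kJ
  Bonds formed (products):
    C–H: 3 × 426 = 1278
    C–O: 1 × 354 = 354
    O–H: 3 × 458 = 1374
    Σ(formed) = 3006 kJ
  ΔH_2 = 2906 − 3006 = −100 kJ
ΔH_1 − ΔH_2 = −65 kJ, so reaction 1 has the more negative ΔH; |ΔH_1 − ΔH_2| = 65 kJ.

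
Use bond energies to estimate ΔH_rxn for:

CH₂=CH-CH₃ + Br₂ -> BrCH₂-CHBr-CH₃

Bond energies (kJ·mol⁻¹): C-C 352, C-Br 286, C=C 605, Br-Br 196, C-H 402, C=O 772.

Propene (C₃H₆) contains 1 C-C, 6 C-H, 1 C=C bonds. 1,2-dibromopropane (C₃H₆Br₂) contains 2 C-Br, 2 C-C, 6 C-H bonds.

Bonds broken (reactants):
  Br-Br: 1 × 196 = 196
  C-C: 1 × 352 = 352
  C-H: 6 × 402 = 2412
  C=C: 1 × 605 = 605
  Σ(broken) = 3565 kJ
Bonds formed (products):
  C-Br: 2 × 286 = 572
  C-C: 2 × 352 = 704
  C-H: 6 × 402 = 2412
  Σ(formed) = 3688 kJ
ΔH = Σ(broken) − Σ(formed) = 3565 − 3688 = −123 kJ

ΔH ≈ −123 kJ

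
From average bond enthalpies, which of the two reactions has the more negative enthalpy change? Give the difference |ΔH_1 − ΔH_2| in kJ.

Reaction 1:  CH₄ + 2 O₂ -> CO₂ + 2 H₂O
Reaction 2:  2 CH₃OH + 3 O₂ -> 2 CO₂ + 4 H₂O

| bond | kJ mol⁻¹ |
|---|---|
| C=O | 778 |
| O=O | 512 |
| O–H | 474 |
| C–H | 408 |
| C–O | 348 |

Reaction 2, by 480 kJ

Reaction 1:
  Bonds broken (reactants):
    C–H: 4 × 408 = 1632
    O=O: 2 × 512 = 1024
    Σ(broken) = 2656 kJ
  Bonds formed (products):
    C=O: 2 × 778 = 1556
    O–H: 4 × 474 = 1896
    Σ(formed) = 3452 kJ
  ΔH_1 = 2656 − 3452 = −796 kJ
Reaction 2:
  Bonds broken (reactants):
    C–H: 6 × 408 = 2448
    C–O: 2 × 348 = 696
    O–H: 2 × 474 = 948
    O=O: 3 × 512 = 1536
    Σ(broken) = 5628 kJ
  Bonds formed (products):
    C=O: 4 × 778 = 3112
    O–H: 8 × 474 = 3792
    Σ(formed) = 6904 kJ
  ΔH_2 = 5628 − 6904 = −1276 kJ
ΔH_1 − ΔH_2 = +480 kJ, so reaction 2 has the more negative ΔH; |ΔH_1 − ΔH_2| = 480 kJ.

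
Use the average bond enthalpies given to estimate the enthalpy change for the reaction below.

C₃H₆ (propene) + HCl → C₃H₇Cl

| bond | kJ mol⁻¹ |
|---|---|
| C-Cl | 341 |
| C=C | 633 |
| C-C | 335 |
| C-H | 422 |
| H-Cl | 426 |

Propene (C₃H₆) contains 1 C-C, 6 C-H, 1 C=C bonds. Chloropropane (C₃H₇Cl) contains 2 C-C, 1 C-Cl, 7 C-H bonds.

ΔH ≈ −39 kJ

Bonds broken (reactants):
  C-C: 1 × 335 = 335
  C-H: 6 × 422 = 2532
  C=C: 1 × 633 = 633
  H-Cl: 1 × 426 = 426
  Σ(broken) = 3926 kJ
Bonds formed (products):
  C-C: 2 × 335 = 670
  C-Cl: 1 × 341 = 341
  C-H: 7 × 422 = 2954
  Σ(formed) = 3965 kJ
ΔH = Σ(broken) − Σ(formed) = 3926 − 3965 = −39 kJ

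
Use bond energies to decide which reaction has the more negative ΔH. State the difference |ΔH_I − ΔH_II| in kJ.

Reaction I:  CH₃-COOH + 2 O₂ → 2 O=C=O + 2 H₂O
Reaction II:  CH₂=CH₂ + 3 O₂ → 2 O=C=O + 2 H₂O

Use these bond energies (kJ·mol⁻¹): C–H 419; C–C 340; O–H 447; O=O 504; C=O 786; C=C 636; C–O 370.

Reaction I:
  Bonds broken (reactants):
    C–C: 1 × 340 = 340
    C–H: 3 × 419 = 1257
    C–O: 1 × 370 = 370
    C=O: 1 × 786 = 786
    O–H: 1 × 447 = 447
    O=O: 2 × 504 = 1008
    Σ(broken) = 4208 kJ
  Bonds formed (products):
    C=O: 4 × 786 = 3144
    O–H: 4 × 447 = 1788
    Σ(formed) = 4932 kJ
  ΔH_I = 4208 − 4932 = −724 kJ
Reaction II:
  Bonds broken (reactants):
    C–H: 4 × 419 = 1676
    C=C: 1 × 636 = 636
    O=O: 3 × 504 = 1512
    Σ(broken) = 3824 kJ
  Bonds formed (products):
    C=O: 4 × 786 = 3144
    O–H: 4 × 447 = 1788
    Σ(formed) = 4932 kJ
  ΔH_II = 3824 − 4932 = −1108 kJ
ΔH_I − ΔH_II = +384 kJ, so reaction II has the more negative ΔH; |ΔH_I − ΔH_II| = 384 kJ.

Reaction II, by 384 kJ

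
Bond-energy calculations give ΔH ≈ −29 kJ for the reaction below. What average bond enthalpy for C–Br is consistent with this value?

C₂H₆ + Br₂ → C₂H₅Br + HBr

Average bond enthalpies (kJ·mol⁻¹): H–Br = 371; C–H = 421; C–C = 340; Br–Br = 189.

D(C–Br) ≈ 268 kJ/mol

Let D be the C–Br bond energy.
Σ(broken) = 1×189 + 1×340 + 6×421 = 3055
Σ(formed) = 1×D + 1×340 + 5×421 + 1×371 = 2816 + D
ΔH = Σ(broken) − Σ(formed) = (3055) − (2816 + D) = +239 − D
Setting this equal to −29 kJ gives D = 268 kJ/mol.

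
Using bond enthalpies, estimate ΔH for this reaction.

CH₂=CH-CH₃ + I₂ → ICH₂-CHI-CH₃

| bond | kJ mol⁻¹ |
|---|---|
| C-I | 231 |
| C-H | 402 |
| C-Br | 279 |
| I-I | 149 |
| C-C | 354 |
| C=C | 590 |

ΔH ≈ −77 kJ

Bonds broken (reactants):
  C-C: 1 × 354 = 354
  C-H: 6 × 402 = 2412
  C=C: 1 × 590 = 590
  I-I: 1 × 149 = 149
  Σ(broken) = 3505 kJ
Bonds formed (products):
  C-C: 2 × 354 = 708
  C-H: 6 × 402 = 2412
  C-I: 2 × 231 = 462
  Σ(formed) = 3582 kJ
ΔH = Σ(broken) − Σ(formed) = 3505 − 3582 = −77 kJ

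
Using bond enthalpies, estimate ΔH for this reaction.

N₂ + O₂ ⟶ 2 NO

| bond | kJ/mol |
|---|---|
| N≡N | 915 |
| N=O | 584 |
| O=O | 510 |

Bonds broken (reactants):
  N≡N: 1 × 915 = 915
  O=O: 1 × 510 = 510
  Σ(broken) = 1425 kJ
Bonds formed (products):
  N=O: 2 × 584 = 1168
  Σ(formed) = 1168 kJ
ΔH = Σ(broken) − Σ(formed) = 1425 − 1168 = +257 kJ

ΔH ≈ +257 kJ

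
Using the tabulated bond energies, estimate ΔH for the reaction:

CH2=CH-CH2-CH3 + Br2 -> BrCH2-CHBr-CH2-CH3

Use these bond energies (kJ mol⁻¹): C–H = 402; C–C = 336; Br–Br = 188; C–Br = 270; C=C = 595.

Bonds broken (reactants):
  Br–Br: 1 × 188 = 188
  C–C: 2 × 336 = 672
  C–H: 8 × 402 = 3216
  C=C: 1 × 595 = 595
  Σ(broken) = 4671 kJ
Bonds formed (products):
  C–Br: 2 × 270 = 540
  C–C: 3 × 336 = 1008
  C–H: 8 × 402 = 3216
  Σ(formed) = 4764 kJ
ΔH = Σ(broken) − Σ(formed) = 4671 − 4764 = −93 kJ

ΔH ≈ −93 kJ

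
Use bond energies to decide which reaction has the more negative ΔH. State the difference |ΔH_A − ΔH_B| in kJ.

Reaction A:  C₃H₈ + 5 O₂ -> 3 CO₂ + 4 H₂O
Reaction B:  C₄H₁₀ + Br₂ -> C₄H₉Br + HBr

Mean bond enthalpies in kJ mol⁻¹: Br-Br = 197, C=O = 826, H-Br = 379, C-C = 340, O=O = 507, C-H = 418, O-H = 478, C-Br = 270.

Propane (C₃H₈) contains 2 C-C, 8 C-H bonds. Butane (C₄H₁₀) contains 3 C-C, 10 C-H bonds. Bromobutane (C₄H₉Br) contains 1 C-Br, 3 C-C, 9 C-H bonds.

Reaction A:
  Bonds broken (reactants):
    C-C: 2 × 340 = 680
    C-H: 8 × 418 = 3344
    O=O: 5 × 507 = 2535
    Σ(broken) = 6559 kJ
  Bonds formed (products):
    C=O: 6 × 826 = 4956
    O-H: 8 × 478 = 3824
    Σ(formed) = 8780 kJ
  ΔH_A = 6559 − 8780 = −2221 kJ
Reaction B:
  Bonds broken (reactants):
    Br-Br: 1 × 197 = 197
    C-C: 3 × 340 = 1020
    C-H: 10 × 418 = 4180
    Σ(broken) = 5397 kJ
  Bonds formed (products):
    C-Br: 1 × 270 = 270
    C-C: 3 × 340 = 1020
    C-H: 9 × 418 = 3762
    H-Br: 1 × 379 = 379
    Σ(formed) = 5431 kJ
  ΔH_B = 5397 − 5431 = −34 kJ
ΔH_A − ΔH_B = −2187 kJ, so reaction A has the more negative ΔH; |ΔH_A − ΔH_B| = 2187 kJ.

Reaction A, by 2187 kJ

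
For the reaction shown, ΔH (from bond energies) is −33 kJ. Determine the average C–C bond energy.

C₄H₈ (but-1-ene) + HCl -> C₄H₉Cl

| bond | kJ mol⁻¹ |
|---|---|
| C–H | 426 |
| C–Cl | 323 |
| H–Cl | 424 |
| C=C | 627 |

Let D be the C–C bond energy.
Σ(broken) = 2×D + 8×426 + 1×627 + 1×424 = 4459 + 2D
Σ(formed) = 3×D + 1×323 + 9×426 = 4157 + 3D
ΔH = Σ(broken) − Σ(formed) = (4459 + 2D) − (4157 + 3D) = +302 − D
Setting this equal to −33 kJ gives D = 335 kJ/mol.

D(C–C) ≈ 335 kJ/mol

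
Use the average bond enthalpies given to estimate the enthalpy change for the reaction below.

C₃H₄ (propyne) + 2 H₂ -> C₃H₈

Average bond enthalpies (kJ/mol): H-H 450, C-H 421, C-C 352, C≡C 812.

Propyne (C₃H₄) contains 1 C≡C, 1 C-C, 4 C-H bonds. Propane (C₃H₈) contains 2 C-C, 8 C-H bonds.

ΔH ≈ −324 kJ

Bonds broken (reactants):
  C≡C: 1 × 812 = 812
  C-C: 1 × 352 = 352
  C-H: 4 × 421 = 1684
  H-H: 2 × 450 = 900
  Σ(broken) = 3748 kJ
Bonds formed (products):
  C-C: 2 × 352 = 704
  C-H: 8 × 421 = 3368
  Σ(formed) = 4072 kJ
ΔH = Σ(broken) − Σ(formed) = 3748 − 4072 = −324 kJ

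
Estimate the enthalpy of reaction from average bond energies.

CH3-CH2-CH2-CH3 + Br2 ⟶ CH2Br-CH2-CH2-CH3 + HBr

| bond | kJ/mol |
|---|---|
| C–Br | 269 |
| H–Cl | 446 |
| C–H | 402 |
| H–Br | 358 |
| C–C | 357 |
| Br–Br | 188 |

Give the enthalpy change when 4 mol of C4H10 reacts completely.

ΔH = −148 kJ

Bonds broken (reactants):
  Br–Br: 1 × 188 = 188
  C–C: 3 × 357 = 1071
  C–H: 10 × 402 = 4020
  Σ(broken) = 5279 kJ
Bonds formed (products):
  C–Br: 1 × 269 = 269
  C–C: 3 × 357 = 1071
  C–H: 9 × 402 = 3618
  H–Br: 1 × 358 = 358
  Σ(formed) = 5316 kJ
ΔH = Σ(broken) − Σ(formed) = 5279 − 5316 = −37 kJ
For 4× the reaction as written: 4 × (−37) = −148 kJ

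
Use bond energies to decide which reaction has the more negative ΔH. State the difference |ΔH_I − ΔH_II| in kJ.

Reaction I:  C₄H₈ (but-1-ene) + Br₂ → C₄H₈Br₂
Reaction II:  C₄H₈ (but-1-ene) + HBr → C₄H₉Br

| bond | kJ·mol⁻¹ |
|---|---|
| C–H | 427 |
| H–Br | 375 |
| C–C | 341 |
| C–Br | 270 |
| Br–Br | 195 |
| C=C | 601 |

Reaction I:
  Bonds broken (reactants):
    Br–Br: 1 × 195 = 195
    C–C: 2 × 341 = 682
    C–H: 8 × 427 = 3416
    C=C: 1 × 601 = 601
    Σ(broken) = 4894 kJ
  Bonds formed (products):
    C–Br: 2 × 270 = 540
    C–C: 3 × 341 = 1023
    C–H: 8 × 427 = 3416
    Σ(formed) = 4979 kJ
  ΔH_I = 4894 − 4979 = −85 kJ
Reaction II:
  Bonds broken (reactants):
    C–C: 2 × 341 = 682
    C–H: 8 × 427 = 3416
    C=C: 1 × 601 = 601
    H–Br: 1 × 375 = 375
    Σ(broken) = 5074 kJ
  Bonds formed (products):
    C–Br: 1 × 270 = 270
    C–C: 3 × 341 = 1023
    C–H: 9 × 427 = 3843
    Σ(formed) = 5136 kJ
  ΔH_II = 5074 − 5136 = −62 kJ
ΔH_I − ΔH_II = −23 kJ, so reaction I has the more negative ΔH; |ΔH_I − ΔH_II| = 23 kJ.

Reaction I, by 23 kJ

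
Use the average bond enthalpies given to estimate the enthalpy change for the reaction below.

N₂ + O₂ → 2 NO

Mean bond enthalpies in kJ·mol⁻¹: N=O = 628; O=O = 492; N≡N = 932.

ΔH ≈ +168 kJ

Bonds broken (reactants):
  N≡N: 1 × 932 = 932
  O=O: 1 × 492 = 492
  Σ(broken) = 1424 kJ
Bonds formed (products):
  N=O: 2 × 628 = 1256
  Σ(formed) = 1256 kJ
ΔH = Σ(broken) − Σ(formed) = 1424 − 1256 = +168 kJ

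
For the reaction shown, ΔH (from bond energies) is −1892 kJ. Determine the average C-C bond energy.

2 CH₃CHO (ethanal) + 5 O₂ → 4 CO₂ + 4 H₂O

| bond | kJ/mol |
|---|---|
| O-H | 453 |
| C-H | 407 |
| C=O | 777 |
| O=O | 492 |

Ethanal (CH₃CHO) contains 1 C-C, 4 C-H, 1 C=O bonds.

D(C-C) ≈ 339 kJ/mol

Let D be the C-C bond energy.
Σ(broken) = 2×D + 8×407 + 2×777 + 5×492 = 7270 + 2D
Σ(formed) = 8×777 + 8×453 = 9840
ΔH = Σ(broken) − Σ(formed) = (7270 + 2D) − (9840) = −2570 + 2D
Setting this equal to −1892 kJ gives 2D = 678, so D = 339 kJ/mol.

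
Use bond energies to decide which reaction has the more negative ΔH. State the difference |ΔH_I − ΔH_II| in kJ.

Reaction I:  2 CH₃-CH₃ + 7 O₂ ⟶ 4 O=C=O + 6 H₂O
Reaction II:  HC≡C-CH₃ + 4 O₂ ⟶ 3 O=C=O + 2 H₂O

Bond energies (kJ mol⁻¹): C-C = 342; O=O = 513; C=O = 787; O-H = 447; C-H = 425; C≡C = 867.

Reaction I:
  Bonds broken (reactants):
    C-C: 2 × 342 = 684
    C-H: 12 × 425 = 5100
    O=O: 7 × 513 = 3591
    Σ(broken) = 9375 kJ
  Bonds formed (products):
    C=O: 8 × 787 = 6296
    O-H: 12 × 447 = 5364
    Σ(formed) = 11660 kJ
  ΔH_I = 9375 − 11660 = −2285 kJ
Reaction II:
  Bonds broken (reactants):
    C≡C: 1 × 867 = 867
    C-C: 1 × 342 = 342
    C-H: 4 × 425 = 1700
    O=O: 4 × 513 = 2052
    Σ(broken) = 4961 kJ
  Bonds formed (products):
    C=O: 6 × 787 = 4722
    O-H: 4 × 447 = 1788
    Σ(formed) = 6510 kJ
  ΔH_II = 4961 − 6510 = −1549 kJ
ΔH_I − ΔH_II = −736 kJ, so reaction I has the more negative ΔH; |ΔH_I − ΔH_II| = 736 kJ.

Reaction I, by 736 kJ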